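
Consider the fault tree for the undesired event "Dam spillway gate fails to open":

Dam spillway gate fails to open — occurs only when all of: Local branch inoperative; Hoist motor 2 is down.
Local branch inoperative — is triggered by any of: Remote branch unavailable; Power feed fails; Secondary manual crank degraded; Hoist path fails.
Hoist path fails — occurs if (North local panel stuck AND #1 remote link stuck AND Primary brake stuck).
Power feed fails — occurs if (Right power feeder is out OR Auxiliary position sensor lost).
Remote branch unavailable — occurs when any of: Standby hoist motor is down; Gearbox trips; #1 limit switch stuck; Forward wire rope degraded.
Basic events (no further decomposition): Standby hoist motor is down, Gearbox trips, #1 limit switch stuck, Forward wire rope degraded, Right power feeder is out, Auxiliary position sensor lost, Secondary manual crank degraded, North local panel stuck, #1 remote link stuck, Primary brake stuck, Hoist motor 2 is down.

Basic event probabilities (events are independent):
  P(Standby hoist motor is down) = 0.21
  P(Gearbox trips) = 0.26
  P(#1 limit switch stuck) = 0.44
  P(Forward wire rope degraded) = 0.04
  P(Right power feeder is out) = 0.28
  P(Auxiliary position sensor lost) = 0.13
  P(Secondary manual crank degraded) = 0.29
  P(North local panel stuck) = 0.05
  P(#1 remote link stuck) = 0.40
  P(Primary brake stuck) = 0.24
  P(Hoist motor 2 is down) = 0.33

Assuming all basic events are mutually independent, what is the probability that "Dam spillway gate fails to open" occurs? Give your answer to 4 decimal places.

P(Remote branch unavailable) [OR] = 1 − (1−0.21) × (1−0.26) × (1−0.44) × (1−0.04) = 0.685719
P(Power feed fails) [OR] = 1 − (1−0.28) × (1−0.13) = 0.373600
P(Hoist path fails) [AND] = 0.05 × 0.40 × 0.24 = 0.004800
P(Local branch inoperative) [OR] = 1 − (1−0.685719) × (1−0.373600) × (1−0.29) × (1−0.004800) = 0.860896
P(Dam spillway gate fails to open) [AND] = 0.860896 × 0.33 = 0.284096
Rounded to 4 decimal places: P(Dam spillway gate fails to open) ≈ 0.2841.

0.2841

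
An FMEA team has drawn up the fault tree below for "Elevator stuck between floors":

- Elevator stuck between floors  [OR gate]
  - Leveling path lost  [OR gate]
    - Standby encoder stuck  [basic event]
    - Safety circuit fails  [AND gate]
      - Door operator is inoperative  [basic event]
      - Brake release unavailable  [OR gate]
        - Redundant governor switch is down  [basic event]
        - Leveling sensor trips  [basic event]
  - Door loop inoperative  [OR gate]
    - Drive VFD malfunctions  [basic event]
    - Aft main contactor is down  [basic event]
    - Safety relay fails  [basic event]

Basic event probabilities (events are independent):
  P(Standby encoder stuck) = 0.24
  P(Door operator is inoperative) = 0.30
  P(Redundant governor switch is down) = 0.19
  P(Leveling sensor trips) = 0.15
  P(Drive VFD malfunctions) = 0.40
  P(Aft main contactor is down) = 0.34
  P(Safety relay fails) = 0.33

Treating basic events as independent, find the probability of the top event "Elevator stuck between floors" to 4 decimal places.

P(Brake release unavailable) [OR] = 1 − (1−0.19) × (1−0.15) = 0.311500
P(Safety circuit fails) [AND] = 0.30 × 0.311500 = 0.093450
P(Leveling path lost) [OR] = 1 − (1−0.24) × (1−0.093450) = 0.311022
P(Door loop inoperative) [OR] = 1 − (1−0.40) × (1−0.34) × (1−0.33) = 0.734680
P(Elevator stuck between floors) [OR] = 1 − (1−0.311022) × (1−0.734680) = 0.817200
Rounded to 4 decimal places: P(Elevator stuck between floors) ≈ 0.8172.

0.8172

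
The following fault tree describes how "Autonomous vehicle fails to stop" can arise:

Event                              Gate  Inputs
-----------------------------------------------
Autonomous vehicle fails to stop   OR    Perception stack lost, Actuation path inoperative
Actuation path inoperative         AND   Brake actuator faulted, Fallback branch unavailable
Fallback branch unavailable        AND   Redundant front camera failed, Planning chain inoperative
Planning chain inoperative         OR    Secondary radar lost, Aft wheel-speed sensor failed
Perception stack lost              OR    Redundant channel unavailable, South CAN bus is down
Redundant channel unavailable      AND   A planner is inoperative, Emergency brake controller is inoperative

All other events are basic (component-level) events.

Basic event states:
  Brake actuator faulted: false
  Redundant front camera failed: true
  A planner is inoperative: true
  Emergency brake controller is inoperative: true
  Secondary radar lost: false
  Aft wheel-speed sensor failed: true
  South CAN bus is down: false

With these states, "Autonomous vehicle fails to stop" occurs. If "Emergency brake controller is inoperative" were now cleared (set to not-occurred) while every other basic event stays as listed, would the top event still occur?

Counterfactual: set "Emergency brake controller is inoperative" to not occurred.
Redundant channel unavailable [AND]: A planner is inoperative=occurs, Emergency brake controller is inoperative=not → not all inputs occur → does not occur.
Perception stack lost [OR]: Redundant channel unavailable=not, South CAN bus is down=not → no input occurs → does not occur.
Planning chain inoperative [OR]: Secondary radar lost=not, Aft wheel-speed sensor failed=occurs → at least one input occurs → occurs.
Fallback branch unavailable [AND]: Redundant front camera failed=occurs, Planning chain inoperative=occurs → all inputs occur → occurs.
Actuation path inoperative [AND]: Brake actuator faulted=not, Fallback branch unavailable=occurs → not all inputs occur → does not occur.
Autonomous vehicle fails to stop [OR]: Perception stack lost=not, Actuation path inoperative=not → no input occurs → does not occur.

No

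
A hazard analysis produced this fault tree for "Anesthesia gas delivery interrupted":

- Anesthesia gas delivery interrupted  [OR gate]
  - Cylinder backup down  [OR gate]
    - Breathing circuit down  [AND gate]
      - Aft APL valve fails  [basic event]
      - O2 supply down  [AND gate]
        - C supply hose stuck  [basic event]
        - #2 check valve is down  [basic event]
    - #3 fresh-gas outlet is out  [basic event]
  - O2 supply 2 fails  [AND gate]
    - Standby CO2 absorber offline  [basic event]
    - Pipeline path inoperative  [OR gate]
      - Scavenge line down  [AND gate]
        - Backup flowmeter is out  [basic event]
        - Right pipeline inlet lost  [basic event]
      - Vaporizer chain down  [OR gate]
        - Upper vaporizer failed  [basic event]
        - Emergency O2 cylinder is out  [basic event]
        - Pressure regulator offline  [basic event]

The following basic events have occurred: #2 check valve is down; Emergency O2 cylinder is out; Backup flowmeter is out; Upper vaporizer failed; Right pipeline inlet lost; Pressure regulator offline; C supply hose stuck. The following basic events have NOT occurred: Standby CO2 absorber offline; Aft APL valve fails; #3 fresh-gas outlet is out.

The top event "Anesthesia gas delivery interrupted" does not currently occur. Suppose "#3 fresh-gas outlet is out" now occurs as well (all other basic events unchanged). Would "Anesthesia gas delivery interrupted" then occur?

Yes

Counterfactual: set "#3 fresh-gas outlet is out" to occurred.
O2 supply down [AND]: C supply hose stuck=occurs, #2 check valve is down=occurs → all inputs occur → occurs.
Breathing circuit down [AND]: Aft APL valve fails=not, O2 supply down=occurs → not all inputs occur → does not occur.
Cylinder backup down [OR]: Breathing circuit down=not, #3 fresh-gas outlet is out=occurs → at least one input occurs → occurs.
Scavenge line down [AND]: Backup flowmeter is out=occurs, Right pipeline inlet lost=occurs → all inputs occur → occurs.
Vaporizer chain down [OR]: Upper vaporizer failed=occurs, Emergency O2 cylinder is out=occurs, Pressure regulator offline=occurs → at least one input occurs → occurs.
Pipeline path inoperative [OR]: Scavenge line down=occurs, Vaporizer chain down=occurs → at least one input occurs → occurs.
O2 supply 2 fails [AND]: Standby CO2 absorber offline=not, Pipeline path inoperative=occurs → not all inputs occur → does not occur.
Anesthesia gas delivery interrupted [OR]: Cylinder backup down=occurs, O2 supply 2 fails=not → at least one input occurs → occurs.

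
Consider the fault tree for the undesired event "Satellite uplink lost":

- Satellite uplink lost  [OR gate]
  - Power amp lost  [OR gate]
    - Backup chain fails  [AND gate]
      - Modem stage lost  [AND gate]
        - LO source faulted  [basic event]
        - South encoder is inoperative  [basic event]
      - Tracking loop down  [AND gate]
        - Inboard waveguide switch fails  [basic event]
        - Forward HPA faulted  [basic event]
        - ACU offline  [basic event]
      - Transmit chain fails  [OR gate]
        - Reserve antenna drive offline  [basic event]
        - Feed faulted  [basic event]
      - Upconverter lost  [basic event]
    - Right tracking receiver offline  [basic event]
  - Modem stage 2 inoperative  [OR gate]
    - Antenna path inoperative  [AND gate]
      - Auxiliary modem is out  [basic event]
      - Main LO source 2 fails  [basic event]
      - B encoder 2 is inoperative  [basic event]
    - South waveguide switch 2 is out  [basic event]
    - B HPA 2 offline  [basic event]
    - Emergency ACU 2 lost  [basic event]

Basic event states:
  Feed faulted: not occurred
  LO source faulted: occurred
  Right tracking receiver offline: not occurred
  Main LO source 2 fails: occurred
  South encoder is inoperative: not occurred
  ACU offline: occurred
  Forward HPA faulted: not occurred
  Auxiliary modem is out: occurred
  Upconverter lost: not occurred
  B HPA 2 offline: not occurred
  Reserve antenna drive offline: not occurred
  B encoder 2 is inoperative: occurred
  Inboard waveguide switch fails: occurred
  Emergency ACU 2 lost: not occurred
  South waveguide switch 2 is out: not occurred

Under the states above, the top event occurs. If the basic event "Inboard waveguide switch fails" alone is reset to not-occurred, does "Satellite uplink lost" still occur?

Yes

Counterfactual: set "Inboard waveguide switch fails" to not occurred.
Modem stage lost [AND]: LO source faulted=occurs, South encoder is inoperative=not → not all inputs occur → does not occur.
Tracking loop down [AND]: Inboard waveguide switch fails=not, Forward HPA faulted=not, ACU offline=occurs → not all inputs occur → does not occur.
Transmit chain fails [OR]: Reserve antenna drive offline=not, Feed faulted=not → no input occurs → does not occur.
Backup chain fails [AND]: Modem stage lost=not, Tracking loop down=not, Transmit chain fails=not, Upconverter lost=not → not all inputs occur → does not occur.
Power amp lost [OR]: Backup chain fails=not, Right tracking receiver offline=not → no input occurs → does not occur.
Antenna path inoperative [AND]: Auxiliary modem is out=occurs, Main LO source 2 fails=occurs, B encoder 2 is inoperative=occurs → all inputs occur → occurs.
Modem stage 2 inoperative [OR]: Antenna path inoperative=occurs, South waveguide switch 2 is out=not, B HPA 2 offline=not, Emergency ACU 2 lost=not → at least one input occurs → occurs.
Satellite uplink lost [OR]: Power amp lost=not, Modem stage 2 inoperative=occurs → at least one input occurs → occurs.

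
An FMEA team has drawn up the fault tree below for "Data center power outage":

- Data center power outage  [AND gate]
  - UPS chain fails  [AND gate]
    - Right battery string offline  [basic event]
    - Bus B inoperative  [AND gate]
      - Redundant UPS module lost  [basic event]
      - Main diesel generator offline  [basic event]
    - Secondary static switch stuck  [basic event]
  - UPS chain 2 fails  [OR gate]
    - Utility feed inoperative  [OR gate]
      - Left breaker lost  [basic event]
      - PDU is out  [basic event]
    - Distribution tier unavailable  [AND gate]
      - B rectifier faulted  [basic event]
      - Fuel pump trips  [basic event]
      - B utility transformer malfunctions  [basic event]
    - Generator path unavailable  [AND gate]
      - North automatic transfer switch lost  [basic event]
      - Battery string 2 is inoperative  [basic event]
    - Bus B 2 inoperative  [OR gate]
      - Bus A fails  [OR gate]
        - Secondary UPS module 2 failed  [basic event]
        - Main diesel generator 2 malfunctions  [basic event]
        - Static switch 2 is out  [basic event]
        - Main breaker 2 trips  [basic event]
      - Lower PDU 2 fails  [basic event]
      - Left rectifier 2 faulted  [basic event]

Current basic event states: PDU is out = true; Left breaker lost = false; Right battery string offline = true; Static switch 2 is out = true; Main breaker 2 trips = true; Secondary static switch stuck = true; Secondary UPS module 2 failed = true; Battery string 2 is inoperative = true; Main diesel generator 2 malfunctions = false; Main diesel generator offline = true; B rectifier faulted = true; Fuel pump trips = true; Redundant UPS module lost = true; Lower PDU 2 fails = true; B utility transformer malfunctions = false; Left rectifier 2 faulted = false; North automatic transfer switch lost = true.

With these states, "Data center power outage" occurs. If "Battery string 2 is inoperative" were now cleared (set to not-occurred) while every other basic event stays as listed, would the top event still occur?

Counterfactual: set "Battery string 2 is inoperative" to not occurred.
Bus B inoperative [AND]: Redundant UPS module lost=occurs, Main diesel generator offline=occurs → all inputs occur → occurs.
UPS chain fails [AND]: Right battery string offline=occurs, Bus B inoperative=occurs, Secondary static switch stuck=occurs → all inputs occur → occurs.
Utility feed inoperative [OR]: Left breaker lost=not, PDU is out=occurs → at least one input occurs → occurs.
Distribution tier unavailable [AND]: B rectifier faulted=occurs, Fuel pump trips=occurs, B utility transformer malfunctions=not → not all inputs occur → does not occur.
Generator path unavailable [AND]: North automatic transfer switch lost=occurs, Battery string 2 is inoperative=not → not all inputs occur → does not occur.
Bus A fails [OR]: Secondary UPS module 2 failed=occurs, Main diesel generator 2 malfunctions=not, Static switch 2 is out=occurs, Main breaker 2 trips=occurs → at least one input occurs → occurs.
Bus B 2 inoperative [OR]: Bus A fails=occurs, Lower PDU 2 fails=occurs, Left rectifier 2 faulted=not → at least one input occurs → occurs.
UPS chain 2 fails [OR]: Utility feed inoperative=occurs, Distribution tier unavailable=not, Generator path unavailable=not, Bus B 2 inoperative=occurs → at least one input occurs → occurs.
Data center power outage [AND]: UPS chain fails=occurs, UPS chain 2 fails=occurs → all inputs occur → occurs.

Yes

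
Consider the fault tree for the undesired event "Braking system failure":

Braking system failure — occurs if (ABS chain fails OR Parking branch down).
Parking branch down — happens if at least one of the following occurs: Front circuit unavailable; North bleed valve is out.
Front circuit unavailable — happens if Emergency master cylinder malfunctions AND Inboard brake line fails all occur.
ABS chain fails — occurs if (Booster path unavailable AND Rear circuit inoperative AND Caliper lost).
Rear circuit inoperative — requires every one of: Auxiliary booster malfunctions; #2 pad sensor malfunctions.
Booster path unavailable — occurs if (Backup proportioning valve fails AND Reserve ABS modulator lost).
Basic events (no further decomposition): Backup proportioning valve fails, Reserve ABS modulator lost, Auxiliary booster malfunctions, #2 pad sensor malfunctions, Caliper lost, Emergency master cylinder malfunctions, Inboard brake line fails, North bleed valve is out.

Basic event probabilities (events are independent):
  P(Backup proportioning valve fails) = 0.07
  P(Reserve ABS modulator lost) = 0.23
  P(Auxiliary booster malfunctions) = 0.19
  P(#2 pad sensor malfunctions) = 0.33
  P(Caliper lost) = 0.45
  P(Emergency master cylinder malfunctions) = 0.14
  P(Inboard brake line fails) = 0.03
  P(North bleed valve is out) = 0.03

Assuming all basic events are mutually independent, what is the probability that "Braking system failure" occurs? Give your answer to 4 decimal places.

0.0345

P(Booster path unavailable) [AND] = 0.07 × 0.23 = 0.016100
P(Rear circuit inoperative) [AND] = 0.19 × 0.33 = 0.062700
P(ABS chain fails) [AND] = 0.016100 × 0.062700 × 0.45 = 0.000454
P(Front circuit unavailable) [AND] = 0.14 × 0.03 = 0.004200
P(Parking branch down) [OR] = 1 − (1−0.004200) × (1−0.03) = 0.034074
P(Braking system failure) [OR] = 1 − (1−0.000454) × (1−0.034074) = 0.034513
Rounded to 4 decimal places: P(Braking system failure) ≈ 0.0345.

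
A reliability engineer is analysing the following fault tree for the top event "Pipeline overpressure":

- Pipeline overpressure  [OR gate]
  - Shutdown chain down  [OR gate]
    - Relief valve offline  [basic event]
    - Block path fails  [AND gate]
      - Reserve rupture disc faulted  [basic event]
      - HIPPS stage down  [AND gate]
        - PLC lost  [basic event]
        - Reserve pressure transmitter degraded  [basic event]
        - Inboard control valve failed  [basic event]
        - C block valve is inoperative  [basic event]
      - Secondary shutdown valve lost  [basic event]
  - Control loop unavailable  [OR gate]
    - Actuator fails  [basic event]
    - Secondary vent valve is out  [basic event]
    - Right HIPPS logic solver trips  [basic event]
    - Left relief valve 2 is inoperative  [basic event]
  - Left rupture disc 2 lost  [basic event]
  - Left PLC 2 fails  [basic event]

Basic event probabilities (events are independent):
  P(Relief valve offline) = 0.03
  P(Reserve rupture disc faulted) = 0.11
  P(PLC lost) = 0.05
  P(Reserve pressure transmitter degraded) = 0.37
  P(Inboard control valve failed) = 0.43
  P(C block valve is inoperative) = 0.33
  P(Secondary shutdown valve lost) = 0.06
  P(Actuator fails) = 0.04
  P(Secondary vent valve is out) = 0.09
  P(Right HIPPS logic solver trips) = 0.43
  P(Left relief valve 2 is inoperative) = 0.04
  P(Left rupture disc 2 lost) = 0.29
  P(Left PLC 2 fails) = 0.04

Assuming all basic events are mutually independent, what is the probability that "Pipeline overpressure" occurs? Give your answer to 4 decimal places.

0.6840

P(HIPPS stage down) [AND] = 0.05 × 0.37 × 0.43 × 0.33 = 0.002625
P(Block path fails) [AND] = 0.11 × 0.002625 × 0.06 = 0.000017
P(Shutdown chain down) [OR] = 1 − (1−0.03) × (1−0.000017) = 0.030016
P(Control loop unavailable) [OR] = 1 − (1−0.04) × (1−0.09) × (1−0.43) × (1−0.04) = 0.521966
P(Pipeline overpressure) [OR] = 1 − (1−0.030016) × (1−0.521966) × (1−0.29) × (1−0.04) = 0.683952
Rounded to 4 decimal places: P(Pipeline overpressure) ≈ 0.6840.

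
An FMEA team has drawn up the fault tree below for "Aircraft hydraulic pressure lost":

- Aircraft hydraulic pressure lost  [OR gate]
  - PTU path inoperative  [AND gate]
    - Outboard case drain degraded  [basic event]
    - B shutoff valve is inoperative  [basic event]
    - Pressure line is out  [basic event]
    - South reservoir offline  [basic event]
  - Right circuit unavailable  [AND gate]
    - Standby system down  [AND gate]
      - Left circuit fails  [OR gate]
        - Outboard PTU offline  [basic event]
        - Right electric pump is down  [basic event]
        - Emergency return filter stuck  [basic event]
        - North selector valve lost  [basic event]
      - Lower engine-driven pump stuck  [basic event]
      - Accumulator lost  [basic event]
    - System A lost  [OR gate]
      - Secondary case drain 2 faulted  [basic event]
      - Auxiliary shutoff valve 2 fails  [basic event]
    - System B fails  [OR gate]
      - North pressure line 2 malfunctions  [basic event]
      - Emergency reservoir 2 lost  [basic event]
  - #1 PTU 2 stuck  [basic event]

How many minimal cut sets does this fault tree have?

18

PTU path inoperative [AND]: one cut set from each child combined → 1 × 1 × 1 × 1 = 1 cut set(s).
Left circuit fails [OR]: union of children's cut sets → 4 cut set(s).
Standby system down [AND]: one cut set from each child combined → 4 × 1 × 1 = 4 cut set(s).
System A lost [OR]: union of children's cut sets → 2 cut set(s).
System B fails [OR]: union of children's cut sets → 2 cut set(s).
Right circuit unavailable [AND]: one cut set from each child combined → 4 × 2 × 2 = 16 cut set(s).
Aircraft hydraulic pressure lost [OR]: union of children's cut sets → 18 cut set(s).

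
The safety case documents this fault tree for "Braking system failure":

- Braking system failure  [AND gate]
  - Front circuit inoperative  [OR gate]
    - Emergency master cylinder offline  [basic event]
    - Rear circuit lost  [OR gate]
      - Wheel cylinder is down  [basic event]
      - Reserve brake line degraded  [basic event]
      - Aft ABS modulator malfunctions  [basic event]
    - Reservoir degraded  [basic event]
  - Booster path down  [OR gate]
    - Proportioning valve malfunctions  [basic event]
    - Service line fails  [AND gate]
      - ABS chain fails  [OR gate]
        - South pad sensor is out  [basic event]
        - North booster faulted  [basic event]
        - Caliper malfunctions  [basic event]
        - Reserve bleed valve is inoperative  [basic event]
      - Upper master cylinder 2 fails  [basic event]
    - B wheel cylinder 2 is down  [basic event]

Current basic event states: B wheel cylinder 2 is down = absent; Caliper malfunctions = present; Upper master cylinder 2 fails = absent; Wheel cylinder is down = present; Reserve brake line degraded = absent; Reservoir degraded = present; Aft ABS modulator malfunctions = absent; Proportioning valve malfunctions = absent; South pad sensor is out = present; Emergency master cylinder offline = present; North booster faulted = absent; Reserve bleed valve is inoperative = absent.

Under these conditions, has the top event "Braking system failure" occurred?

No

Rear circuit lost [OR]: Wheel cylinder is down=occurs, Reserve brake line degraded=not, Aft ABS modulator malfunctions=not → at least one input occurs → occurs.
Front circuit inoperative [OR]: Emergency master cylinder offline=occurs, Rear circuit lost=occurs, Reservoir degraded=occurs → at least one input occurs → occurs.
ABS chain fails [OR]: South pad sensor is out=occurs, North booster faulted=not, Caliper malfunctions=occurs, Reserve bleed valve is inoperative=not → at least one input occurs → occurs.
Service line fails [AND]: ABS chain fails=occurs, Upper master cylinder 2 fails=not → not all inputs occur → does not occur.
Booster path down [OR]: Proportioning valve malfunctions=not, Service line fails=not, B wheel cylinder 2 is down=not → no input occurs → does not occur.
Braking system failure [AND]: Front circuit inoperative=occurs, Booster path down=not → not all inputs occur → does not occur.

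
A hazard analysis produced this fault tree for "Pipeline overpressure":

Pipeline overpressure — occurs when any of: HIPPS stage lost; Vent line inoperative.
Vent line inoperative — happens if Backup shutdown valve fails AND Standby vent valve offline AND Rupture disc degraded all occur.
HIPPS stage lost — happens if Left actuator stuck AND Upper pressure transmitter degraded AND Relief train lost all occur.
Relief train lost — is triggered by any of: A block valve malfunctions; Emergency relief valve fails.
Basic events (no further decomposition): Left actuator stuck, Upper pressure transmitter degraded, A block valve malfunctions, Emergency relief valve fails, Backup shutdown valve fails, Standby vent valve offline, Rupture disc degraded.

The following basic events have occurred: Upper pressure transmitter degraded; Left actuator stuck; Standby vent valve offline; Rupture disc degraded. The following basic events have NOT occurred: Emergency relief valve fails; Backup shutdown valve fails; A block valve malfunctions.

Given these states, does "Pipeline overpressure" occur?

Relief train lost [OR]: A block valve malfunctions=not, Emergency relief valve fails=not → no input occurs → does not occur.
HIPPS stage lost [AND]: Left actuator stuck=occurs, Upper pressure transmitter degraded=occurs, Relief train lost=not → not all inputs occur → does not occur.
Vent line inoperative [AND]: Backup shutdown valve fails=not, Standby vent valve offline=occurs, Rupture disc degraded=occurs → not all inputs occur → does not occur.
Pipeline overpressure [OR]: HIPPS stage lost=not, Vent line inoperative=not → no input occurs → does not occur.

No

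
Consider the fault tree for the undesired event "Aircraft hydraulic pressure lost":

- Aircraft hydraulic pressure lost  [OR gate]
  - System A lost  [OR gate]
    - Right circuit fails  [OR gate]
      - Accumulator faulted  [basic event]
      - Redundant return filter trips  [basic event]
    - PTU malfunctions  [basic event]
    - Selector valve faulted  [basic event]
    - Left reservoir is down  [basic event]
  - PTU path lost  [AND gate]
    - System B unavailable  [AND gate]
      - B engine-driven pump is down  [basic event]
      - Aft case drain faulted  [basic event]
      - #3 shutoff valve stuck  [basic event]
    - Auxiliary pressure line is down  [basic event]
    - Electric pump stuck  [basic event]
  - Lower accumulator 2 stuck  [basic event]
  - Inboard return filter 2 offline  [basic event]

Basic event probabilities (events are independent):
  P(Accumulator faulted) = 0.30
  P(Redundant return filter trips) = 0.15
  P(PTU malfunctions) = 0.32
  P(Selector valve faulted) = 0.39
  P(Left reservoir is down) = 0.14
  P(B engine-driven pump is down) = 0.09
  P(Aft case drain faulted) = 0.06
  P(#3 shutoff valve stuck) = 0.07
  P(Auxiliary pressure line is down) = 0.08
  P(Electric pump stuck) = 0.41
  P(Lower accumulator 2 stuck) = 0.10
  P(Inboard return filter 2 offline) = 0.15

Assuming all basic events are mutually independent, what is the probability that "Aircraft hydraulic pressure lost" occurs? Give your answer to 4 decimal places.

P(Right circuit fails) [OR] = 1 − (1−0.30) × (1−0.15) = 0.405000
P(System A lost) [OR] = 1 − (1−0.405000) × (1−0.32) × (1−0.39) × (1−0.14) = 0.787747
P(System B unavailable) [AND] = 0.09 × 0.06 × 0.07 = 0.000378
P(PTU path lost) [AND] = 0.000378 × 0.08 × 0.41 = 0.000012
P(Aircraft hydraulic pressure lost) [OR] = 1 − (1−0.787747) × (1−0.000012) × (1−0.10) × (1−0.15) = 0.837628
Rounded to 4 decimal places: P(Aircraft hydraulic pressure lost) ≈ 0.8376.

0.8376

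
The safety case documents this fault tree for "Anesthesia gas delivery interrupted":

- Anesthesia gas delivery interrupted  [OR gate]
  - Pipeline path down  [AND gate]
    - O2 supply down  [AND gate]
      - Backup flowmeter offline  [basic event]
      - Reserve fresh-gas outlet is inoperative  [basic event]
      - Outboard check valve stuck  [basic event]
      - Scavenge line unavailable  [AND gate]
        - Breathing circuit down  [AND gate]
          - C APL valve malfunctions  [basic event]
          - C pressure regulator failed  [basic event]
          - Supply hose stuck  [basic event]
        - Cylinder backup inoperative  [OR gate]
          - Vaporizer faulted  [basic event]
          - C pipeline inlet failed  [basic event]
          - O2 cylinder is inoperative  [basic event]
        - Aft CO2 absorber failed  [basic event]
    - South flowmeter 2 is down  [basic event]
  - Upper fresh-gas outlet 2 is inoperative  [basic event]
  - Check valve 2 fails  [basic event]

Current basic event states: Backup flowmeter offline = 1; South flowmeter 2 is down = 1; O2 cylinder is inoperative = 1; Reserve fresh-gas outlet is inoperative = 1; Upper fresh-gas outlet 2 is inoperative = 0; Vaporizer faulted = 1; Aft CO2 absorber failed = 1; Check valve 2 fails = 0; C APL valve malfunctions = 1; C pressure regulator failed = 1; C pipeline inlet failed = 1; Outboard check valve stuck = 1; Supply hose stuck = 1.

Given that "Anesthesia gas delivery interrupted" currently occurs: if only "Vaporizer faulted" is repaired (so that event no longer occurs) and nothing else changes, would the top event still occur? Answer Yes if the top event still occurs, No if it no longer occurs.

Counterfactual: set "Vaporizer faulted" to not occurred.
Breathing circuit down [AND]: C APL valve malfunctions=occurs, C pressure regulator failed=occurs, Supply hose stuck=occurs → all inputs occur → occurs.
Cylinder backup inoperative [OR]: Vaporizer faulted=not, C pipeline inlet failed=occurs, O2 cylinder is inoperative=occurs → at least one input occurs → occurs.
Scavenge line unavailable [AND]: Breathing circuit down=occurs, Cylinder backup inoperative=occurs, Aft CO2 absorber failed=occurs → all inputs occur → occurs.
O2 supply down [AND]: Backup flowmeter offline=occurs, Reserve fresh-gas outlet is inoperative=occurs, Outboard check valve stuck=occurs, Scavenge line unavailable=occurs → all inputs occur → occurs.
Pipeline path down [AND]: O2 supply down=occurs, South flowmeter 2 is down=occurs → all inputs occur → occurs.
Anesthesia gas delivery interrupted [OR]: Pipeline path down=occurs, Upper fresh-gas outlet 2 is inoperative=not, Check valve 2 fails=not → at least one input occurs → occurs.

Yes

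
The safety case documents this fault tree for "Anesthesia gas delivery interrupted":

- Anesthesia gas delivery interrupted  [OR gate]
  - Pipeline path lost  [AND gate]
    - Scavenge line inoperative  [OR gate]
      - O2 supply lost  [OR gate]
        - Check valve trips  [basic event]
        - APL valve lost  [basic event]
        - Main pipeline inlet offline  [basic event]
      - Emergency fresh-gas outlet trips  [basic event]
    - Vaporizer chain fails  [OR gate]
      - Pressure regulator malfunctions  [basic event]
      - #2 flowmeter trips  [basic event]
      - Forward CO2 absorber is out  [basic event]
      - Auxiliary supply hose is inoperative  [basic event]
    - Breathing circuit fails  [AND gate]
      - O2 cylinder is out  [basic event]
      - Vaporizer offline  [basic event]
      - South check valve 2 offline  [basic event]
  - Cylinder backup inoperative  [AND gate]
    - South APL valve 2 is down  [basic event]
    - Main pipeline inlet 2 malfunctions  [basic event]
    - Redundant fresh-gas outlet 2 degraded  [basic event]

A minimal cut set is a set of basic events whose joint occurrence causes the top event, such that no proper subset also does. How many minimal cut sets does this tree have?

17

O2 supply lost [OR]: union of children's cut sets → 3 cut set(s).
Scavenge line inoperative [OR]: union of children's cut sets → 4 cut set(s).
Vaporizer chain fails [OR]: union of children's cut sets → 4 cut set(s).
Breathing circuit fails [AND]: one cut set from each child combined → 1 × 1 × 1 = 1 cut set(s).
Pipeline path lost [AND]: one cut set from each child combined → 4 × 4 × 1 = 16 cut set(s).
Cylinder backup inoperative [AND]: one cut set from each child combined → 1 × 1 × 1 = 1 cut set(s).
Anesthesia gas delivery interrupted [OR]: union of children's cut sets → 17 cut set(s).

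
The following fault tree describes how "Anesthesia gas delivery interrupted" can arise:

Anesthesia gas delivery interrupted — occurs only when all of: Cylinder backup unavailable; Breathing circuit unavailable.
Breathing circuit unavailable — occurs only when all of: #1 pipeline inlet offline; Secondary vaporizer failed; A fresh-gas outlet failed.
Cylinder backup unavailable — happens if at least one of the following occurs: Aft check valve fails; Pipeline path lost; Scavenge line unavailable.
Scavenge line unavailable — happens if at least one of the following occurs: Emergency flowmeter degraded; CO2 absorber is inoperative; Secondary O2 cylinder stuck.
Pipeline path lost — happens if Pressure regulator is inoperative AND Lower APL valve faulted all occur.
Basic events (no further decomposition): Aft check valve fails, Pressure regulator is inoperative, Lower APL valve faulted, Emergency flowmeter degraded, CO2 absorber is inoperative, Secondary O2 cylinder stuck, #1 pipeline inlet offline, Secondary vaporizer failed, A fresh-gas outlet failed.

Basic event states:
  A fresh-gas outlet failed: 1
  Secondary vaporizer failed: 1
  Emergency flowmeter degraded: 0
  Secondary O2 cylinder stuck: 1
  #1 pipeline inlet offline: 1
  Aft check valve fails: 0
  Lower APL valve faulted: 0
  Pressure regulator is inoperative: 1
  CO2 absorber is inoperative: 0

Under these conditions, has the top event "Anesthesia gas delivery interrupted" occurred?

Pipeline path lost [AND]: Pressure regulator is inoperative=occurs, Lower APL valve faulted=not → not all inputs occur → does not occur.
Scavenge line unavailable [OR]: Emergency flowmeter degraded=not, CO2 absorber is inoperative=not, Secondary O2 cylinder stuck=occurs → at least one input occurs → occurs.
Cylinder backup unavailable [OR]: Aft check valve fails=not, Pipeline path lost=not, Scavenge line unavailable=occurs → at least one input occurs → occurs.
Breathing circuit unavailable [AND]: #1 pipeline inlet offline=occurs, Secondary vaporizer failed=occurs, A fresh-gas outlet failed=occurs → all inputs occur → occurs.
Anesthesia gas delivery interrupted [AND]: Cylinder backup unavailable=occurs, Breathing circuit unavailable=occurs → all inputs occur → occurs.

Yes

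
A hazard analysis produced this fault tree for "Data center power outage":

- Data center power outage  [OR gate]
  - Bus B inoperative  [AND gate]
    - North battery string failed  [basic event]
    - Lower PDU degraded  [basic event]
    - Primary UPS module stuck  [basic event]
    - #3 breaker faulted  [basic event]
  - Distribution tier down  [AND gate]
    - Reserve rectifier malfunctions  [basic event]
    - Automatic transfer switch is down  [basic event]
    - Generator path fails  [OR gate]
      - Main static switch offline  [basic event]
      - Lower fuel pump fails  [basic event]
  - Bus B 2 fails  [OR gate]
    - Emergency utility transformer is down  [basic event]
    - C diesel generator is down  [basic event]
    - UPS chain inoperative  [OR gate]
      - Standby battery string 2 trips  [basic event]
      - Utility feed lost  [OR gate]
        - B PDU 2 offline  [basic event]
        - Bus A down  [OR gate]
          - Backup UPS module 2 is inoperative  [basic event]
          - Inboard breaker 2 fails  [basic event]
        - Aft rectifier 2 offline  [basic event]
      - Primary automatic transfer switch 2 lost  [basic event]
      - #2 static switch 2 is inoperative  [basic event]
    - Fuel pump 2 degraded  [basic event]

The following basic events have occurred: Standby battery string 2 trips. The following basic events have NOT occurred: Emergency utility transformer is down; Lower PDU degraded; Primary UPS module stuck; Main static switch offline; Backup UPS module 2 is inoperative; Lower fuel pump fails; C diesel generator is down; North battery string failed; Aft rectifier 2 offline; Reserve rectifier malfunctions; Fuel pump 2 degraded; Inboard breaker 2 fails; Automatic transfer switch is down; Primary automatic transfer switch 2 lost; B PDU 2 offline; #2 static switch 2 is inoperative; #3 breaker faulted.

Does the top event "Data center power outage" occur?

Yes

Bus B inoperative [AND]: North battery string failed=not, Lower PDU degraded=not, Primary UPS module stuck=not, #3 breaker faulted=not → not all inputs occur → does not occur.
Generator path fails [OR]: Main static switch offline=not, Lower fuel pump fails=not → no input occurs → does not occur.
Distribution tier down [AND]: Reserve rectifier malfunctions=not, Automatic transfer switch is down=not, Generator path fails=not → not all inputs occur → does not occur.
Bus A down [OR]: Backup UPS module 2 is inoperative=not, Inboard breaker 2 fails=not → no input occurs → does not occur.
Utility feed lost [OR]: B PDU 2 offline=not, Bus A down=not, Aft rectifier 2 offline=not → no input occurs → does not occur.
UPS chain inoperative [OR]: Standby battery string 2 trips=occurs, Utility feed lost=not, Primary automatic transfer switch 2 lost=not, #2 static switch 2 is inoperative=not → at least one input occurs → occurs.
Bus B 2 fails [OR]: Emergency utility transformer is down=not, C diesel generator is down=not, UPS chain inoperative=occurs, Fuel pump 2 degraded=not → at least one input occurs → occurs.
Data center power outage [OR]: Bus B inoperative=not, Distribution tier down=not, Bus B 2 fails=occurs → at least one input occurs → occurs.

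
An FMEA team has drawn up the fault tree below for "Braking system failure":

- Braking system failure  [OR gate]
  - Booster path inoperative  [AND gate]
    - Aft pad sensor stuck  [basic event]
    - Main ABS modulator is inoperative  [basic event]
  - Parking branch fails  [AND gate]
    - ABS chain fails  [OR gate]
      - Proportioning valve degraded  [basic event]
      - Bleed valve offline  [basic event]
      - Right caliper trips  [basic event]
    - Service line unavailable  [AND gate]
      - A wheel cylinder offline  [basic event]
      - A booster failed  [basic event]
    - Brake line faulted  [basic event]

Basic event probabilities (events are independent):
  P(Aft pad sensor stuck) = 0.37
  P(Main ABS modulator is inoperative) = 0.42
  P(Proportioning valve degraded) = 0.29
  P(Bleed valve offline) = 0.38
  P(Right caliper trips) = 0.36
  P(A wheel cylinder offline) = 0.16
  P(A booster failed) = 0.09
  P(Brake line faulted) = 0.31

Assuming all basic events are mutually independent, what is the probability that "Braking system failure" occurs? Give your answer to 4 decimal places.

P(Booster path inoperative) [AND] = 0.37 × 0.42 = 0.155400
P(ABS chain fails) [OR] = 1 − (1−0.29) × (1−0.38) × (1−0.36) = 0.718272
P(Service line unavailable) [AND] = 0.16 × 0.09 = 0.014400
P(Parking branch fails) [AND] = 0.718272 × 0.014400 × 0.31 = 0.003206
P(Braking system failure) [OR] = 1 − (1−0.155400) × (1−0.003206) = 0.158108
Rounded to 4 decimal places: P(Braking system failure) ≈ 0.1581.

0.1581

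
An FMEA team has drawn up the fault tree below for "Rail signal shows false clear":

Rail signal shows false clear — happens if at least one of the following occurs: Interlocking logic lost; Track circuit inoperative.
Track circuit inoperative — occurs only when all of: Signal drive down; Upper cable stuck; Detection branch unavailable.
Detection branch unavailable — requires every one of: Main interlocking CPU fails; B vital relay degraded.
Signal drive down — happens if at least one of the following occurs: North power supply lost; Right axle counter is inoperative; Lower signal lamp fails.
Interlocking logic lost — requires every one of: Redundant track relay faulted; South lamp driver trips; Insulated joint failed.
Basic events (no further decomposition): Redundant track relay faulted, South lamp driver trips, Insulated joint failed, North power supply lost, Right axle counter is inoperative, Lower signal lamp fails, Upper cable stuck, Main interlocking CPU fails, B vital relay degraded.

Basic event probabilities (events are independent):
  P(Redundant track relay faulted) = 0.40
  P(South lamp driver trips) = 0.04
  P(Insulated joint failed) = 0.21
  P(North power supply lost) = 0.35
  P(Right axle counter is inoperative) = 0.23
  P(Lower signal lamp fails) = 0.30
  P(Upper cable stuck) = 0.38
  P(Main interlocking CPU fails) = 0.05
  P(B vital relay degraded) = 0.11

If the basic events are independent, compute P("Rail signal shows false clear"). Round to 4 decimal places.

0.0047

P(Interlocking logic lost) [AND] = 0.40 × 0.04 × 0.21 = 0.003360
P(Signal drive down) [OR] = 1 − (1−0.35) × (1−0.23) × (1−0.30) = 0.649650
P(Detection branch unavailable) [AND] = 0.05 × 0.11 = 0.005500
P(Track circuit inoperative) [AND] = 0.649650 × 0.38 × 0.005500 = 0.001358
P(Rail signal shows false clear) [OR] = 1 − (1−0.003360) × (1−0.001358) = 0.004713
Rounded to 4 decimal places: P(Rail signal shows false clear) ≈ 0.0047.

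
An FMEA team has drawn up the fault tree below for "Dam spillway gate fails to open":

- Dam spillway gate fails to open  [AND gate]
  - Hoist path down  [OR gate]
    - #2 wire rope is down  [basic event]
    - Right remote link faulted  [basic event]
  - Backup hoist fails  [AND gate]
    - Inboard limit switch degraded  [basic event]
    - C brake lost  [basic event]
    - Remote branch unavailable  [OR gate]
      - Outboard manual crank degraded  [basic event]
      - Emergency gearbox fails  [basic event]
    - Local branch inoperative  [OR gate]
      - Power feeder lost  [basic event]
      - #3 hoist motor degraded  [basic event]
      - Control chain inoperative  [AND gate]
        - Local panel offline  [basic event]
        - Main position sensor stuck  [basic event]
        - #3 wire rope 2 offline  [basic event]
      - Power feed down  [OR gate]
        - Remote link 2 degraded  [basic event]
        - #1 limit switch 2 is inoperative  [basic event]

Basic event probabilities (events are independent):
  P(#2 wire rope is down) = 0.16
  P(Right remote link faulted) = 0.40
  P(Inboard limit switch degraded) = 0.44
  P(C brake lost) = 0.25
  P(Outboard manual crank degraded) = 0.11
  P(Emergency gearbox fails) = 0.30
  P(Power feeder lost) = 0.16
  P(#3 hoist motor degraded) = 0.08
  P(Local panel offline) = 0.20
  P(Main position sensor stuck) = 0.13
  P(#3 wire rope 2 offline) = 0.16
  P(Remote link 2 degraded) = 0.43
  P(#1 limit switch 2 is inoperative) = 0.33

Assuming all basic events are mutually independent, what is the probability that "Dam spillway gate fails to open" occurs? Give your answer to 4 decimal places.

0.0145

P(Hoist path down) [OR] = 1 − (1−0.16) × (1−0.40) = 0.496000
P(Remote branch unavailable) [OR] = 1 − (1−0.11) × (1−0.30) = 0.377000
P(Control chain inoperative) [AND] = 0.20 × 0.13 × 0.16 = 0.004160
P(Power feed down) [OR] = 1 − (1−0.43) × (1−0.33) = 0.618100
P(Local branch inoperative) [OR] = 1 − (1−0.16) × (1−0.08) × (1−0.004160) × (1−0.618100) = 0.706095
P(Backup hoist fails) [AND] = 0.44 × 0.25 × 0.377000 × 0.706095 = 0.029282
P(Dam spillway gate fails to open) [AND] = 0.496000 × 0.029282 = 0.014524
Rounded to 4 decimal places: P(Dam spillway gate fails to open) ≈ 0.0145.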